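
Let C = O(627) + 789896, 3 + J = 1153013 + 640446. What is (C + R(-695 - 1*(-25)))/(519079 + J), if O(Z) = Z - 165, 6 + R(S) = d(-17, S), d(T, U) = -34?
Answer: 790318/2312535 ≈ 0.34175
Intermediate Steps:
R(S) = -40 (R(S) = -6 - 34 = -40)
O(Z) = -165 + Z
J = 1793456 (J = -3 + (1153013 + 640446) = -3 + 1793459 = 1793456)
C = 790358 (C = (-165 + 627) + 789896 = 462 + 789896 = 790358)
(C + R(-695 - 1*(-25)))/(519079 + J) = (790358 - 40)/(519079 + 1793456) = 790318/2312535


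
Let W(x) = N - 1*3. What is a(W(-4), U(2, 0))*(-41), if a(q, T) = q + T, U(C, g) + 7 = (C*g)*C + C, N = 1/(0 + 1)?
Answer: 287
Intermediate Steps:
N = 1 (N = 1/1 = 1)
U(C, g) = -7 + C + g*C**2 (U(C, g) = -7 + ((C*g)*C + C) = -7 + (g*C**2 + C) = -7 + (C + g*C**2) = -7 + C + g*C**2)
W(x) = -2 (W(x) = 1 - 1*3 = 1 - 3 = -2)
a(q, T) = T + q
a(W(-4), U(2, 0))*(-41) = ((-7 + 2 + 0*2**2) - 2)*(-41) = ((-7 + 2 + 0*4) - 2)*(-41) = ((-7 + 2 + 0) - 2)*(-41) = (-5 - 2)*(-41) = -7*(-41) = 287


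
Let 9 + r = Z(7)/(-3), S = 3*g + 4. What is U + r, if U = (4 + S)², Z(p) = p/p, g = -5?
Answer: 119/3 ≈ 39.667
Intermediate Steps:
S = -11 (S = 3*(-5) + 4 = -15 + 4 = -11)
Z(p) = 1
U = 49 (U = (4 - 11)² = (-7)² = 49)
r = -28/3 (r = -9 + 1/(-3) = -9 - ⅓*1 = -9 - ⅓ = -28/3 ≈ -9.3333)
U + r = 49 - 28/3 = 119/3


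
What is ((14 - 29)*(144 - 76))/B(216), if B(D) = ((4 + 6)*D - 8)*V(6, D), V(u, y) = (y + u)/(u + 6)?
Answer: -255/9953 ≈ -0.025620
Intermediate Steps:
V(u, y) = (u + y)/(6 + u)
B(D) = (1/2 + D/12)*(-8 + 10*D) (B(D) = ((4 + 6)*D - 8)*((6 + D)/(6 + 6)) = (10*D - 8)*((6 + D)/12) = (-8 + 10*D)*((6 + D)/12) = (-8 + 10*D)*(1/2 + D/12) = (1/2 + D/12)*(-8 + 10*D))
((14 - 29)*(144 - 76))/B(216) = ((14 - 29)*(144 - 76))/(((-4 + 5*216)*(6 + 216)/6)) = (-15*68)/(((1/6)*(-4 + 1080)*222)) = -1020/((1/6)*1076*222) = -1020/39812 = -1020*1/39812 = -255/9953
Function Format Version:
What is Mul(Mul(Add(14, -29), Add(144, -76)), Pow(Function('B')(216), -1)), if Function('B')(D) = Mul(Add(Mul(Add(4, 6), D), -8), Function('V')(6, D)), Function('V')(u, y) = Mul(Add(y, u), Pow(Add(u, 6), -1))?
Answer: Rational(-255, 9953) ≈ -0.025620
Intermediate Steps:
Function('V')(u, y) = Mul(Pow(Add(6, u), -1), Add(u, y)) (Function('V')(u, y) = Mul(Add(u, y), Pow(Add(6, u), -1)) = Mul(Pow(Add(6, u), -1), Add(u, y)))
Function('B')(D) = Mul(Add(Rational(1, 2), Mul(Rational(1, 12), D)), Add(-8, Mul(10, D))) (Function('B')(D) = Mul(Add(Mul(Add(4, 6), D), -8), Mul(Pow(Add(6, 6), -1), Add(6, D))) = Mul(Add(Mul(10, D), -8), Mul(Pow(12, -1), Add(6, D))) = Mul(Add(-8, Mul(10, D)), Mul(Rational(1, 12), Add(6, D))) = Mul(Add(-8, Mul(10, D)), Add(Rational(1, 2), Mul(Rational(1, 12), D))) = Mul(Add(Rational(1, 2), Mul(Rational(1, 12), D)), Add(-8, Mul(10, D))))
Mul(Mul(Add(14, -29), Add(144, -76)), Pow(Function('B')(216), -1)) = Mul(Mul(Add(14, -29), Add(144, -76)), Pow(Mul(Rational(1, 6), Add(-4, Mul(5, 216)), Add(6, 216)), -1)) = Mul(Mul(-15, 68), Pow(Mul(Rational(1, 6), Add(-4, 1080), 222), -1)) = Mul(-1020, Pow(Mul(Rational(1, 6), 1076, 222), -1)) = Mul(-1020, Pow(39812, -1)) = Mul(-1020, Rational(1, 39812)) = Rational(-255, 9953)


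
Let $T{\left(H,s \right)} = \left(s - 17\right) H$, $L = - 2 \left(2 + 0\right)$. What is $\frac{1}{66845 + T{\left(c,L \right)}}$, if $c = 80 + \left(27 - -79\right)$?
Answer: $\frac{1}{62939} \approx 1.5888 \cdot 10^{-5}$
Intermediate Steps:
$c = 186$ ($c = 80 + \left(27 + 79\right) = 80 + 106 = 186$)
$L = -4$ ($L = \left(-2\right) 2 = -4$)
$T{\left(H,s \right)} = H \left(-17 + s\right)$ ($T{\left(H,s \right)} = \left(-17 + s\right) H = H \left(-17 + s\right)$)
$\frac{1}{66845 + T{\left(c,L \right)}} = \frac{1}{66845 + 186 \left(-17 - 4\right)} = \frac{1}{66845 + 186 \left(-21\right)} = \frac{1}{66845 - 3906} = \frac{1}{62939}$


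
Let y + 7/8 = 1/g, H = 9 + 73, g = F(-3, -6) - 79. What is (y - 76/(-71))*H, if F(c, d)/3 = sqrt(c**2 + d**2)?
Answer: 6179971/414356 - 369*sqrt(5)/2918 ≈ 14.632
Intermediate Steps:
F(c, d) = 3*sqrt(c**2 + d**2)
g = -79 + 9*sqrt(5) (g = 3*sqrt((-3)**2 + (-6)**2) - 79 = 3*sqrt(9 + 36) - 79 = 3*sqrt(45) - 79 = 3*(3*sqrt(5)) - 79 = 9*sqrt(5) - 79 = -79 + 9*sqrt(5) ≈ -58.875)
H = 82
y = -7/8 + 1/(-79 + 9*sqrt(5)) ≈ -0.89198
(y - 76/(-71))*H = ((-10371/11672 - 9*sqrt(5)/5836) - 76/(-71))*82 = ((-10371/11672 - 9*sqrt(5)/5836) - 76*(-1/71))*82 = ((-10371/11672 - 9*sqrt(5)/5836) + 76/71)*82 = (150731/828712 - 9*sqrt(5)/5836)*82 = 6179971/414356 - 369*sqrt(5)/2918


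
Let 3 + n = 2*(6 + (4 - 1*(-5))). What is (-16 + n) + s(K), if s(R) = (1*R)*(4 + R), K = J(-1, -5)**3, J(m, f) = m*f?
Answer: 16136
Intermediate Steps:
J(m, f) = f*m
K = 125 (K = (-5*(-1))**3 = 5**3 = 125)
s(R) = R*(4 + R)
n = 27 (n = -3 + 2*(6 + (4 - 1*(-5))) = -3 + 2*(6 + (4 + 5)) = -3 + 2*(6 + 9) = -3 + 2*15 = -3 + 30 = 27)
(-16 + n) + s(K) = (-16 + 27) + 125*(4 + 125) = 11 + 125*129 = 11 + 16125 = 16136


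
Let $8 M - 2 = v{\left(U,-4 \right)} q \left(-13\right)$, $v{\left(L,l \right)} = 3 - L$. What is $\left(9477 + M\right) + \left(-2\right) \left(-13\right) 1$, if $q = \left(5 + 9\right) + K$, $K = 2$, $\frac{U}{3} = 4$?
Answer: $\frac{38949}{4} \approx 9737.3$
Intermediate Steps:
$U = 12$ ($U = 3 \cdot 4 = 12$)
$q = 16$ ($q = \left(5 + 9\right) + 2 = 14 + 2 = 16$)
$M = \frac{937}{4}$ ($M = \frac{1}{4} + \frac{\left(3 - 12\right) 16 \left(-13\right)}{8} = \frac{1}{4} + \frac{\left(-9\right) 16 \left(-13\right)}{8} = \frac{1}{4} + \frac{\left(-144\right) \left(-13\right)}{8} = \frac{1}{4} + \frac{1}{8} \cdot 1872 = \frac{1}{4} + 234 = \frac{937}{4} \approx 234.25$)
$\left(9477 + M\right) + \left(-2\right) \left(-13\right) 1 = \left(9477 + \frac{937}{4}\right) + \left(-2\right) \left(-13\right) 1 = \frac{38845}{4} + 26 \cdot 1 = \frac{38845}{4} + 26 = \frac{38949}{4}$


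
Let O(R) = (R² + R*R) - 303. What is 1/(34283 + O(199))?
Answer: 1/113182 ≈ 8.8353e-6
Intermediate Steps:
O(R) = -303 + 2*R² (O(R) = (R² + R²) - 303 = 2*R² - 303 = -303 + 2*R²)
1/(34283 + O(199)) = 1/(34283 + (-303 + 2*199²)) = 1/(34283 + (-303 + 2*39601)) = 1/(34283 + (-303 + 79202)) = 1/(34283 + 78899) = 1/113182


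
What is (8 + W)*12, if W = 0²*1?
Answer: 96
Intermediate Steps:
W = 0 (W = 0*1 = 0)
(8 + W)*12 = (8 + 0)*12 = 8*12 = 96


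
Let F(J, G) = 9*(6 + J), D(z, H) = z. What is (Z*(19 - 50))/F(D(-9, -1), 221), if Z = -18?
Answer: -62/3 ≈ -20.667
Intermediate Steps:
F(J, G) = 54 + 9*J
(Z*(19 - 50))/F(D(-9, -1), 221) = (-18*(19 - 50))/(54 + 9*(-9)) = (-18*(-31))/(54 - 81) = 558/(-27) = 558*(-1/27) = -62/3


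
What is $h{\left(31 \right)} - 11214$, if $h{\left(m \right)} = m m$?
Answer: $-10253$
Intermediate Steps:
$h{\left(m \right)} = m^{2}$
$h{\left(31 \right)} - 11214 = 31^{2} - 11214 = 961 - 11214 = -10253$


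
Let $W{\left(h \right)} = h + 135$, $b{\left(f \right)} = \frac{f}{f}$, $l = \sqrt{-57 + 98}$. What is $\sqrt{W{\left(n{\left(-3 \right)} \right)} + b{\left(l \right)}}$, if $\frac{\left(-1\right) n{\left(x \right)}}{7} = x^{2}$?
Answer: $\sqrt{73} \approx 8.544$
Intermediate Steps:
$n{\left(x \right)} = - 7 x^{2}$
$l = \sqrt{41} \approx 6.4031$
$b{\left(f \right)} = 1$
$W{\left(h \right)} = 135 + h$
$\sqrt{W{\left(n{\left(-3 \right)} \right)} + b{\left(l \right)}} = \sqrt{\left(135 - 7 \left(-3\right)^{2}\right) + 1} = \sqrt{\left(135 - 63\right) + 1} = \sqrt{72 + 1} = \sqrt{73}$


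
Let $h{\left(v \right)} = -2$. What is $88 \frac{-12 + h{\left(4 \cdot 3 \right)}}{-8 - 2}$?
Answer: $\frac{616}{5} \approx 123.2$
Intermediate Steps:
$88 \frac{-12 + h{\left(4 \cdot 3 \right)}}{-8 - 2} = 88 \frac{-12 - 2}{-8 - 2} = 88 \left(- \frac{14}{-10}\right) = 88 \left(\left(-14\right) \left(- \frac{1}{10}\right)\right) = 88 \cdot \frac{7}{5} = \frac{616}{5}$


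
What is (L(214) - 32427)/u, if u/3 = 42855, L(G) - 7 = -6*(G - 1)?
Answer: -33698/128565 ≈ -0.26211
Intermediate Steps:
L(G) = 13 - 6*G (L(G) = 7 - 6*(G - 1) = 7 - 6*(-1 + G) = 7 + (6 - 6*G) = 13 - 6*G)
u = 128565 (u = 3*42855 = 128565)
(L(214) - 32427)/u = ((13 - 6*214) - 32427)/128565 = ((13 - 1284) - 32427)*(1/128565) = (-1271 - 32427)*(1/128565) = -33698*1/128565 = -33698/128565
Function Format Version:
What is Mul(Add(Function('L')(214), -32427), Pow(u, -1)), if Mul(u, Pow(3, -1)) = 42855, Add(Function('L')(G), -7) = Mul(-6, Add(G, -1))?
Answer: Rational(-33698, 128565) ≈ -0.26211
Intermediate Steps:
Function('L')(G) = Add(13, Mul(-6, G)) (Function('L')(G) = Add(7, Mul(-6, Add(G, -1))) = Add(7, Mul(-6, Add(-1, G))) = Add(7, Add(6, Mul(-6, G))) = Add(13, Mul(-6, G)))
u = 128565 (u = Mul(3, 42855) = 128565)
Mul(Add(Function('L')(214), -32427), Pow(u, -1)) = Mul(Add(Add(13, Mul(-6, 214)), -32427), Pow(128565, -1)) = Mul(Add(Add(13, -1284), -32427), Rational(1, 128565)) = Mul(Add(-1271, -32427), Rational(1, 128565)) = Mul(-33698, Rational(1, 128565)) = Rational(-33698, 128565)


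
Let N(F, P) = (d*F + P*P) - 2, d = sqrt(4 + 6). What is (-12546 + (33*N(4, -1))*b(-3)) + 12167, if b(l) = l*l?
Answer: -676 + 1188*sqrt(10) ≈ 3080.8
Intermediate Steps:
b(l) = l**2
d = sqrt(10) ≈ 3.1623
N(F, P) = -2 + P**2 + F*sqrt(10) (N(F, P) = (sqrt(10)*F + P*P) - 2 = (F*sqrt(10) + P**2) - 2 = (P**2 + F*sqrt(10)) - 2 = -2 + P**2 + F*sqrt(10))
(-12546 + (33*N(4, -1))*b(-3)) + 12167 = (-12546 + (33*(-2 + (-1)**2 + 4*sqrt(10)))*(-3)**2) + 12167 = (-12546 + (33*(-2 + 1 + 4*sqrt(10)))*9) + 12167 = (-12546 + (33*(-1 + 4*sqrt(10)))*9) + 12167 = (-12546 + (-33 + 132*sqrt(10))*9) + 12167 = (-12546 + (-297 + 1188*sqrt(10))) + 12167 = (-12843 + 1188*sqrt(10)) + 12167 = -676 + 1188*sqrt(10)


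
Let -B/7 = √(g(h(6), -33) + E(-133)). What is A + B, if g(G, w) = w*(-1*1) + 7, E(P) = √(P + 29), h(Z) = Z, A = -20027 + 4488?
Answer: -15539 - 7*√(40 + 2*I*√26) ≈ -15584.0 - 5.599*I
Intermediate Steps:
A = -15539
E(P) = √(29 + P)
g(G, w) = 7 - w (g(G, w) = w*(-1) + 7 = -w + 7 = 7 - w)
B = -7*√(40 + 2*I*√26) (B = -7*√((7 - 1*(-33)) + √(29 - 133)) = -7*√((7 + 33) + √(-104)) = -7*√(40 + 2*I*√26) ≈ -44.625 - 5.599*I)
A + B = -15539 - 7*√(40 + 2*I*√26)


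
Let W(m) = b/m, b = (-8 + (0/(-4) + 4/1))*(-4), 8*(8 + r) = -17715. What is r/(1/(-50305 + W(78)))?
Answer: 34880388973/312 ≈ 1.1180e+8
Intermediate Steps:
r = -17779/8 (r = -8 + (⅛)*(-17715) = -8 - 17715/8 = -17779/8 ≈ -2222.4)
b = 16 (b = (-8 + (0*(-¼) + 4*1))*(-4) = (-8 + (0 + 4))*(-4) = (-8 + 4)*(-4) = -4*(-4) = 16)
W(m) = 16/m
r/(1/(-50305 + W(78))) = -17779/(8*(1/(-50305 + 16/78))) = -17779/(8*(1/(-50305 + 16*(1/78)))) = -17779/(8*(1/(-50305 + 8/39))) = -17779/(8*(1/(-1961887/39))) = -17779/(8*(-39/1961887)) = -17779/8*(-1961887/39) = 34880388973/312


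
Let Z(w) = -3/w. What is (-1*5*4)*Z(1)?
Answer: 60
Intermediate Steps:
(-1*5*4)*Z(1) = (-1*5*4)*(-3/1) = (-5*4)*(-3*1) = -20*(-3) = 60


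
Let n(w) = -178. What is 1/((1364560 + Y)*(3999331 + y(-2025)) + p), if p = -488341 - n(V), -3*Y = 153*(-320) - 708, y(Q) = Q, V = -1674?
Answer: 1/5520742785333 ≈ 1.8114e-13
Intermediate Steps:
Y = 16556 (Y = -(153*(-320) - 708)/3 = -(-48960 - 708)/3 = -⅓*(-49668) = 16556)
p = -488163 (p = -488341 - 1*(-178) = -488341 + 178 = -488163)
1/((1364560 + Y)*(3999331 + y(-2025)) + p) = 1/((1364560 + 16556)*(3999331 - 2025) - 488163) = 1/(1381116*3997306 - 488163) = 1/(5520743273496 - 488163) = 1/5520742785333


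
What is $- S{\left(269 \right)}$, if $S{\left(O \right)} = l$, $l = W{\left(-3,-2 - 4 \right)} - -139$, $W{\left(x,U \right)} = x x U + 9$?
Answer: $-94$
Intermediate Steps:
$W{\left(x,U \right)} = 9 + U x^{2}$ ($W{\left(x,U \right)} = x^{2} U + 9 = U x^{2} + 9 = 9 + U x^{2}$)
$l = 94$ ($l = \left(9 + \left(-2 - 4\right) \left(-3\right)^{2}\right) - -139 = \left(9 + \left(-2 - 4\right) 9\right) + 139 = \left(9 - 54\right) + 139 = -45 + 139 = 94$)
$S{\left(O \right)} = 94$
$- S{\left(269 \right)} = \left(-1\right) 94 = -94$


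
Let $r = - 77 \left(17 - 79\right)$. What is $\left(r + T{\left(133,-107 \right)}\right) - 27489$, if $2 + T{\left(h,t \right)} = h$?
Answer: $-22584$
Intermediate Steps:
$T{\left(h,t \right)} = -2 + h$
$r = 4774$ ($r = \left(-77\right) \left(-62\right) = 4774$)
$\left(r + T{\left(133,-107 \right)}\right) - 27489 = \left(4774 + \left(-2 + 133\right)\right) - 27489 = \left(4774 + 131\right) - 27489 = 4905 - 27489 = -22584$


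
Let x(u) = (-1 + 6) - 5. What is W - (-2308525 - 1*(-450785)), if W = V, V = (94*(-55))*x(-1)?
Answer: 1857740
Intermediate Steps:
x(u) = 0 (x(u) = 5 - 5 = 0)
V = 0 (V = (94*(-55))*0 = -5170*0 = 0)
W = 0
W - (-2308525 - 1*(-450785)) = 0 - (-2308525 - 1*(-450785)) = 0 - (-2308525 + 450785) = 0 - 1*(-1857740) = 0 + 1857740 = 1857740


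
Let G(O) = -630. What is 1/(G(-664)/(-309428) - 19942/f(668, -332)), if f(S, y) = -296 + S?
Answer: -1027743/55092668 ≈ -0.018655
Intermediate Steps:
1/(G(-664)/(-309428) - 19942/f(668, -332)) = 1/(-630/(-309428) - 19942/(-296 + 668)) = 1/(-630*(-1/309428) - 19942/372) = 1/(45/22102 - 19942*1/372) = 1/(45/22102 - 9971/186) = 1/(-55092668/1027743) = -1027743/55092668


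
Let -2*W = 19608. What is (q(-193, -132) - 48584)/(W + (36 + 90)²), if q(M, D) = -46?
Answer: -8105/1012 ≈ -8.0089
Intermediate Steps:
W = -9804 (W = -½*19608 = -9804)
(q(-193, -132) - 48584)/(W + (36 + 90)²) = (-46 - 48584)/(-9804 + (36 + 90)²) = -48630/(-9804 + 126²) = -48630/(-9804 + 15876) = -48630/6072 = -48630*1/6072 = -8105/1012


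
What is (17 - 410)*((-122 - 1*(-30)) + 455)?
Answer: -142659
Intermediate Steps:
(17 - 410)*((-122 - 1*(-30)) + 455) = -393*((-122 + 30) + 455) = -393*(-92 + 455) = -393*363 = -142659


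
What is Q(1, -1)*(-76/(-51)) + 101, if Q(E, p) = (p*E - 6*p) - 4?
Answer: 5227/51 ≈ 102.49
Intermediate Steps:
Q(E, p) = -4 - 6*p + E*p (Q(E, p) = (E*p - 6*p) - 4 = (-6*p + E*p) - 4 = -4 - 6*p + E*p)
Q(1, -1)*(-76/(-51)) + 101 = (-4 - 6*(-1) + 1*(-1))*(-76/(-51)) + 101 = (-4 + 6 - 1)*(-76*(-1/51)) + 101 = 1*(76/51) + 101 = 76/51 + 101 = 5227/51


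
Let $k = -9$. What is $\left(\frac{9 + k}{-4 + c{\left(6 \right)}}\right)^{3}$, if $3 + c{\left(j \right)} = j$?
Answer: $0$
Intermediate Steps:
$c{\left(j \right)} = -3 + j$
$\left(\frac{9 + k}{-4 + c{\left(6 \right)}}\right)^{3} = \left(\frac{9 - 9}{-4 + \left(-3 + 6\right)}\right)^{3} = \left(\frac{0}{-4 + 3}\right)^{3} = \left(\frac{0}{-1}\right)^{3} = \left(0 \left(-1\right)\right)^{3} = 0^{3} = 0$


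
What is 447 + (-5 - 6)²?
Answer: 568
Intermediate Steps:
447 + (-5 - 6)² = 447 + (-11)² = 447 + 121 = 568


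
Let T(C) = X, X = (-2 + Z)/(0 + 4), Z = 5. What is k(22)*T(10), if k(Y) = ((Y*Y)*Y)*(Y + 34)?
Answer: 447216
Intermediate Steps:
X = ¾ (X = (-2 + 5)/(0 + 4) = 3/4 = 3*(¼) = ¾ ≈ 0.75000)
T(C) = ¾
k(Y) = Y³*(34 + Y) (k(Y) = (Y²*Y)*(34 + Y) = Y³*(34 + Y))
k(22)*T(10) = (22³*(34 + 22))*(¾) = (10648*56)*(¾) = 596288*(¾) = 447216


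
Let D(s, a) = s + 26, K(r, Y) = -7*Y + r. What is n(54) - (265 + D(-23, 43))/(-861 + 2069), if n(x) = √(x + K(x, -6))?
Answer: -67/302 + 5*√6 ≈ 12.026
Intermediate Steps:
K(r, Y) = r - 7*Y
D(s, a) = 26 + s
n(x) = √(42 + 2*x) (n(x) = √(x + (x - 7*(-6))) = √(x + (x + 42)) = √(x + (42 + x)) = √(42 + 2*x))
n(54) - (265 + D(-23, 43))/(-861 + 2069) = √(42 + 2*54) - (265 + (26 - 23))/(-861 + 2069) = √(42 + 108) - (265 + 3)/1208 = √150 - 268/1208 = 5*√6 - 1*67/302 = 5*√6 - 67/302 = -67/302 + 5*√6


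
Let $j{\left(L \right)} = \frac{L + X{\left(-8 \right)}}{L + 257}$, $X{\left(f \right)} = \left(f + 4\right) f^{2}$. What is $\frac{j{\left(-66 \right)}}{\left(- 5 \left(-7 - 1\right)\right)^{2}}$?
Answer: $- \frac{161}{152800} \approx -0.0010537$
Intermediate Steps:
$X{\left(f \right)} = f^{2} \left(4 + f\right)$ ($X{\left(f \right)} = \left(4 + f\right) f^{2} = f^{2} \left(4 + f\right)$)
$j{\left(L \right)} = \frac{-256 + L}{257 + L}$ ($j{\left(L \right)} = \frac{L + \left(-8\right)^{2} \left(4 - 8\right)}{L + 257} = \frac{L + 64 \left(-4\right)}{257 + L} = \frac{L - 256}{257 + L} = \frac{-256 + L}{257 + L}$)
$\frac{j{\left(-66 \right)}}{\left(- 5 \left(-7 - 1\right)\right)^{2}} = \frac{\frac{1}{257 - 66} \left(-256 - 66\right)}{\left(- 5 \left(-7 - 1\right)\right)^{2}} = \frac{\frac{1}{191} \left(-322\right)}{\left(\left(-5\right) \left(-8\right)\right)^{2}} = \frac{\frac{1}{191} \left(-322\right)}{40^{2}} = - \frac{322}{191 \cdot 1600} = \left(- \frac{322}{191}\right) \frac{1}{1600} = - \frac{161}{152800}$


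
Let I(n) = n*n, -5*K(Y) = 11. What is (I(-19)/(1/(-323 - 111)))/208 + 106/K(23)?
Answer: -916827/1144 ≈ -801.42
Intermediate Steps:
K(Y) = -11/5 (K(Y) = -1/5*11 = -11/5)
I(n) = n**2
(I(-19)/(1/(-323 - 111)))/208 + 106/K(23) = ((-19)**2/(1/(-323 - 111)))/208 + 106/(-11/5) = (361/(1/(-434)))*(1/208) + 106*(-5/11) = (361/(-1/434))*(1/208) - 530/11 = (361*(-434))*(1/208) - 530/11 = -156674*1/208 - 530/11 = -78337/104 - 530/11 = -916827/1144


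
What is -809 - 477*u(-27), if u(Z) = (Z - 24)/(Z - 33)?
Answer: -24289/20 ≈ -1214.4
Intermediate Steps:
u(Z) = (-24 + Z)/(-33 + Z)
-809 - 477*u(-27) = -809 - 477*(-24 - 27)/(-33 - 27) = -809 - 477*(-51)/(-60) = -809 - (-159)*(-51)/20 = -809 - 477*17/20 = -809 - 8109/20 = -24289/20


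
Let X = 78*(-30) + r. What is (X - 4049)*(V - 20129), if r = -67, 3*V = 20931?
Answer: 84909312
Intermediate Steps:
V = 6977 (V = (⅓)*20931 = 6977)
X = -2407 (X = 78*(-30) - 67 = -2340 - 67 = -2407)
(X - 4049)*(V - 20129) = (-2407 - 4049)*(6977 - 20129) = -6456*(-13152) = 84909312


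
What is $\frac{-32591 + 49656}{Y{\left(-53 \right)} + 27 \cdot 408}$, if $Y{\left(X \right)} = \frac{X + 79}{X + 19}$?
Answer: $\frac{290105}{187259} \approx 1.5492$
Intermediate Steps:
$Y{\left(X \right)} = \frac{79 + X}{19 + X}$
$\frac{-32591 + 49656}{Y{\left(-53 \right)} + 27 \cdot 408} = \frac{-32591 + 49656}{\frac{79 - 53}{19 - 53} + 27 \cdot 408} = \frac{17065}{\frac{1}{-34} \cdot 26 + 11016} = \frac{17065}{\left(- \frac{1}{34}\right) 26 + 11016} = \frac{17065}{- \frac{13}{17} + 11016} = \frac{17065}{\frac{187259}{17}} = 17065 \cdot \frac{17}{187259} = \frac{290105}{187259}$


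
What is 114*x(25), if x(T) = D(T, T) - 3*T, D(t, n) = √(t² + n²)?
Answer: -8550 + 2850*√2 ≈ -4519.5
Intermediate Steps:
D(t, n) = √(n² + t²)
x(T) = -3*T + √2*√(T²) (x(T) = √(T² + T²) - 3*T = √(2*T²) - 3*T = √2*√(T²) - 3*T = -3*T + √2*√(T²))
114*x(25) = 114*(-3*25 + √2*√(25²)) = 114*(-75 + √2*√625) = 114*(-75 + √2*25) = 114*(-75 + 25*√2) = -8550 + 2850*√2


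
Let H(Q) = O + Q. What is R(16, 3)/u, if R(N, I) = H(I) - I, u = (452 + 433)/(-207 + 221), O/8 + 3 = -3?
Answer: -224/295 ≈ -0.75932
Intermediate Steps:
O = -48 (O = -24 + 8*(-3) = -24 - 24 = -48)
u = 885/14 ≈ 63.214
H(Q) = -48 + Q
R(N, I) = -48 (R(N, I) = (-48 + I) - I = -48)
R(16, 3)/u = -48/885/14 = -48*14/885 = -224/295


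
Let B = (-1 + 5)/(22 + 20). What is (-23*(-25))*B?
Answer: 1150/21 ≈ 54.762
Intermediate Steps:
B = 2/21 (B = 4/42 = 4*(1/42) = 2/21 ≈ 0.095238)
(-23*(-25))*B = -23*(-25)*(2/21) = 575*(2/21) = 1150/21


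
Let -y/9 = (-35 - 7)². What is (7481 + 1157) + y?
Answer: -7238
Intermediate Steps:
y = -15876 (y = -9*(-35 - 7)² = -9*(-42)² = -9*1764 = -15876)
(7481 + 1157) + y = (7481 + 1157) - 15876 = 8638 - 15876 = -7238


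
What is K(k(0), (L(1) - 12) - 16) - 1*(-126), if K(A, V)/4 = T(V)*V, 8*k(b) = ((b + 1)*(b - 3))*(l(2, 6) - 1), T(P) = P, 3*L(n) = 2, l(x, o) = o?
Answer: 28030/9 ≈ 3114.4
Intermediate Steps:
L(n) = 2/3 (L(n) = (1/3)*2 = 2/3)
k(b) = 5*(1 + b)*(-3 + b)/8 (k(b) = (((b + 1)*(b - 3))*(6 - 1))/8 = (((1 + b)*(-3 + b))*5)/8 = (5*(1 + b)*(-3 + b))/8 = 5*(1 + b)*(-3 + b)/8)
K(A, V) = 4*V**2 (K(A, V) = 4*(V*V) = 4*V**2)
K(k(0), (L(1) - 12) - 16) - 1*(-126) = 4*((2/3 - 12) - 16)**2 - 1*(-126) = 4*(-34/3 - 16)**2 + 126 = 4*(-82/3)**2 + 126 = 4*(6724/9) + 126 = 26896/9 + 126 = 28030/9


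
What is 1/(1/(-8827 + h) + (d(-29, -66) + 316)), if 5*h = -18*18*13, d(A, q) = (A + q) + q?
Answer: 48347/7493780 ≈ 0.0064516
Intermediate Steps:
d(A, q) = A + 2*q
h = -4212/5 (h = (-18*18*13)/5 = (-324*13)/5 = (⅕)*(-4212) = -4212/5 ≈ -842.40)
1/(1/(-8827 + h) + (d(-29, -66) + 316)) = 1/(1/(-8827 - 4212/5) + ((-29 + 2*(-66)) + 316)) = 1/(1/(-48347/5) + ((-29 - 132) + 316)) = 1/(-5/48347 + (-161 + 316)) = 1/(-5/48347 + 155) = 1/(7493780/48347) = 48347/7493780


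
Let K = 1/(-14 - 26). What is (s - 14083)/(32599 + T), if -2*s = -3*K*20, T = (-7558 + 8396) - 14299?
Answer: -56335/76552 ≈ -0.73590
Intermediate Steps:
K = -1/40 (K = 1/(-40) = -1/40 ≈ -0.025000)
T = -13461 (T = 838 - 14299 = -13461)
s = -¾ (s = -(-3*(-1/40))*20/2 = -3*20/80 = -½*3/2 = -¾ ≈ -0.75000)
(s - 14083)/(32599 + T) = (-¾ - 14083)/(32599 - 13461) = -56335/4/19138 = -56335/4*1/19138 = -56335/76552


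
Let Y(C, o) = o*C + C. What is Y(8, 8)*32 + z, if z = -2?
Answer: 2302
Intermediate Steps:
Y(C, o) = C + C*o (Y(C, o) = C*o + C = C + C*o)
Y(8, 8)*32 + z = (8*(1 + 8))*32 - 2 = (8*9)*32 - 2 = 72*32 - 2 = 2304 - 2 = 2302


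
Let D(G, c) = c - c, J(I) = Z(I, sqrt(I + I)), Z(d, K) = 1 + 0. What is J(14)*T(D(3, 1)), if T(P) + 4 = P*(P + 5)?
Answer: -4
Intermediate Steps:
Z(d, K) = 1
J(I) = 1
D(G, c) = 0
T(P) = -4 + P*(5 + P) (T(P) = -4 + P*(P + 5) = -4 + P*(5 + P))
J(14)*T(D(3, 1)) = 1*(-4 + 0**2 + 5*0) = 1*(-4 + 0 + 0) = 1*(-4) = -4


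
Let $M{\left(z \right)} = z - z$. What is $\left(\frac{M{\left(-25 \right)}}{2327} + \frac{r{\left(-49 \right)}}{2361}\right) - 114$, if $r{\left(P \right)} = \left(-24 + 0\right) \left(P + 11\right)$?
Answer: $- \frac{89414}{787} \approx -113.61$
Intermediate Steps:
$r{\left(P \right)} = -264 - 24 P$ ($r{\left(P \right)} = - 24 \left(11 + P\right) = -264 - 24 P$)
$M{\left(z \right)} = 0$
$\left(\frac{M{\left(-25 \right)}}{2327} + \frac{r{\left(-49 \right)}}{2361}\right) - 114 = \left(\frac{0}{2327} + \frac{-264 - -1176}{2361}\right) - 114 = \left(0 \cdot \frac{1}{2327} + \left(-264 + 1176\right) \frac{1}{2361}\right) - 114 = \left(0 + 912 \cdot \frac{1}{2361}\right) - 114 = \left(0 + \frac{304}{787}\right) - 114 = \frac{304}{787} - 114 = - \frac{89414}{787}$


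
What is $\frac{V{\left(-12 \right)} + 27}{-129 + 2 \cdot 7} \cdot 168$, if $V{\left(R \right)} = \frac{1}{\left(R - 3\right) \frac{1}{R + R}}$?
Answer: $- \frac{24024}{575} \approx -41.781$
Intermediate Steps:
$V{\left(R \right)} = \frac{2 R}{-3 + R}$ ($V{\left(R \right)} = \frac{1}{\left(-3 + R\right) \frac{1}{2 R}} = \frac{1}{\frac{1}{2} \frac{1}{R} \left(-3 + R\right)} = \frac{2 R}{-3 + R}$)
$\frac{V{\left(-12 \right)} + 27}{-129 + 2 \cdot 7} \cdot 168 = \frac{2 \left(-12\right) \frac{1}{-3 - 12} + 27}{-129 + 2 \cdot 7} \cdot 168 = \frac{2 \left(-12\right) \frac{1}{-15} + 27}{-129 + 14} \cdot 168 = \frac{2 \left(-12\right) \left(- \frac{1}{15}\right) + 27}{-115} \cdot 168 = \left(\frac{8}{5} + 27\right) \left(- \frac{1}{115}\right) 168 = \frac{143}{5} \left(- \frac{1}{115}\right) 168 = \left(- \frac{143}{575}\right) 168 = - \frac{24024}{575}$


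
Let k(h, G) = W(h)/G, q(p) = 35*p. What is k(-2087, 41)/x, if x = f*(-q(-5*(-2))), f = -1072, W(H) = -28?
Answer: -1/549400 ≈ -1.8202e-6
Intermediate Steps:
k(h, G) = -28/G
x = 375200 (x = -(-1072)*35*(-5*(-2)) = -(-1072)*35*10 = -(-1072)*350 = -1072*(-350) = 375200)
k(-2087, 41)/x = -28/41/375200 = -28*1/41*(1/375200) = -28/41*1/375200 = -1/549400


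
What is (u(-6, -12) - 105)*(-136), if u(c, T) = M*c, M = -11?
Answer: 5304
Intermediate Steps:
u(c, T) = -11*c
(u(-6, -12) - 105)*(-136) = (-11*(-6) - 105)*(-136) = (66 - 105)*(-136) = -39*(-136) = 5304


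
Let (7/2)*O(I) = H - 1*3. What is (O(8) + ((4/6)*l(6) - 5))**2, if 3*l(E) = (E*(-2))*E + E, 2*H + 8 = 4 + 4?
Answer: 185761/441 ≈ 421.23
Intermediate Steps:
H = 0 (H = -4 + (4 + 4)/2 = -4 + (1/2)*8 = -4 + 4 = 0)
l(E) = -2*E**2/3 + E/3 (l(E) = ((E*(-2))*E + E)/3 = ((-2*E)*E + E)/3 = (-2*E**2 + E)/3 = (E - 2*E**2)/3 = -2*E**2/3 + E/3)
O(I) = -6/7 (O(I) = 2*(0 - 1*3)/7 = 2*(0 - 3)/7 = (2/7)*(-3) = -6/7)
(O(8) + ((4/6)*l(6) - 5))**2 = (-6/7 + ((4/6)*((1/3)*6*(1 - 2*6)) - 5))**2 = (-6/7 + ((4*(1/6))*((1/3)*6*(1 - 12)) - 5))**2 = (-6/7 + (2*((1/3)*6*(-11))/3 - 5))**2 = (-6/7 + ((2/3)*(-22) - 5))**2 = (-6/7 + (-44/3 - 5))**2 = (-6/7 - 59/3)**2 = (-431/21)**2 = 185761/441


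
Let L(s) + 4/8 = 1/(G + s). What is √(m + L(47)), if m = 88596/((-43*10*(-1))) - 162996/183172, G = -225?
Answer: 2*√39281616548751656145/876249055 ≈ 14.305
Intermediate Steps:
L(s) = -½ + 1/(-225 + s)
m = 2019777279/9845495 (m = 88596/((-430*(-1))) - 162996*1/183172 = 88596/430 - 40749/45793 = 88596*(1/430) - 40749/45793 = 44298/215 - 40749/45793 = 2019777279/9845495 ≈ 205.15)
√(m + L(47)) = √(2019777279/9845495 + (227 - 1*47)/(2*(-225 + 47))) = √(2019777279/9845495 + (½)*(227 - 47)/(-178)) = √(2019777279/9845495 + (½)*(-1/178)*180) = √(2019777279/9845495 - 45/89) = √(179317130556/876249055) = 2*√39281616548751656145/876249055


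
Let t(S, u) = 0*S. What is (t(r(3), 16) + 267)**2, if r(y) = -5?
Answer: 71289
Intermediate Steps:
t(S, u) = 0
(t(r(3), 16) + 267)**2 = (0 + 267)**2 = 267**2 = 71289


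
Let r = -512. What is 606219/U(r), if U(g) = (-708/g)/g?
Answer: -13243056128/59 ≈ -2.2446e+8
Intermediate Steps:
U(g) = -708/g²
606219/U(r) = 606219/((-708/(-512)²)) = 606219/((-708*1/262144)) = 606219/(-177/65536) = 606219*(-65536/177) = -13243056128/59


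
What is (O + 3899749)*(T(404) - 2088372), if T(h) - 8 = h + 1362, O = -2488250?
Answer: -2945230990402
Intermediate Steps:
T(h) = 1370 + h (T(h) = 8 + (h + 1362) = 8 + (1362 + h) = 1370 + h)
(O + 3899749)*(T(404) - 2088372) = (-2488250 + 3899749)*((1370 + 404) - 2088372) = 1411499*(1774 - 2088372) = 1411499*(-2086598) = -2945230990402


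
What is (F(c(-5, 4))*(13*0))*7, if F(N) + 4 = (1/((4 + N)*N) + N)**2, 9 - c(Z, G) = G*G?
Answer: 0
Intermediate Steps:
c(Z, G) = 9 - G**2 (c(Z, G) = 9 - G*G = 9 - G**2)
F(N) = -4 + (N + 1/(N*(4 + N)))**2 (F(N) = -4 + (1/((4 + N)*N) + N)**2 = -4 + (1/(N*(4 + N)) + N)**2 = -4 + (N + 1/(N*(4 + N)))**2)
(F(c(-5, 4))*(13*0))*7 = ((-4 + (1 + (9 - 1*4**2)**3 + 4*(9 - 1*4**2)**2)**2/((9 - 1*4**2)**2*(4 + (9 - 1*4**2))**2))*(13*0))*7 = ((-4 + (1 + (9 - 1*16)**3 + 4*(9 - 1*16)**2)**2/((9 - 1*16)**2*(4 + (9 - 1*16))**2))*0)*7 = ((-4 + (1 + (9 - 16)**3 + 4*(9 - 16)**2)**2/((9 - 16)**2*(4 + (9 - 16))**2))*0)*7 = ((-4 + (1 + (-7)**3 + 4*(-7)**2)**2/((-7)**2*(4 - 7)**2))*0)*7 = ((-4 + (1/49)*(1 - 343 + 4*49)**2/(-3)**2)*0)*7 = ((-4 + (1/49)*(1/9)*(1 - 343 + 196)**2)*0)*7 = ((-4 + (1/49)*(1/9)*(-146)**2)*0)*7 = ((-4 + (1/49)*(1/9)*21316)*0)*7 = ((-4 + 21316/441)*0)*7 = ((19552/441)*0)*7 = 0*7 = 0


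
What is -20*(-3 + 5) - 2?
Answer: -42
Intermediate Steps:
-20*(-3 + 5) - 2 = -20*2 - 2 = -4*10 - 2 = -40 - 2 = -42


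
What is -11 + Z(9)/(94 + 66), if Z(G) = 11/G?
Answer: -15829/1440 ≈ -10.992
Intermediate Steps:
-11 + Z(9)/(94 + 66) = -11 + (11/9)/(94 + 66) = -11 + (11*(⅑))/160 = -11 + (11/9)*(1/160) = -11 + 11/1440 = -15829/1440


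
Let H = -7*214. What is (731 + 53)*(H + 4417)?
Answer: 2288496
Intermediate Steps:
H = -1498
(731 + 53)*(H + 4417) = (731 + 53)*(-1498 + 4417) = 784*2919 = 2288496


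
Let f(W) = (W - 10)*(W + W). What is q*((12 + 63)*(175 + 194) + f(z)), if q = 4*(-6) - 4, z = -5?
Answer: -779100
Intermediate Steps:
f(W) = 2*W*(-10 + W) (f(W) = (-10 + W)*(2*W) = 2*W*(-10 + W))
q = -28 (q = -24 - 4 = -28)
q*((12 + 63)*(175 + 194) + f(z)) = -28*((12 + 63)*(175 + 194) + 2*(-5)*(-10 - 5)) = -28*(75*369 + 2*(-5)*(-15)) = -28*(27675 + 150) = -28*27825 = -779100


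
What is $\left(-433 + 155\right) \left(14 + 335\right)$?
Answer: $-97022$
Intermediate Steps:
$\left(-433 + 155\right) \left(14 + 335\right) = \left(-278\right) 349 = -97022$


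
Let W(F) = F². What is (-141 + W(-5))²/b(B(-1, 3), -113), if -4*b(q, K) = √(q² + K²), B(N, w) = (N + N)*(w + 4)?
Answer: -53824*√12965/12965 ≈ -472.70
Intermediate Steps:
B(N, w) = 2*N*(4 + w) (B(N, w) = (2*N)*(4 + w) = 2*N*(4 + w))
b(q, K) = -√(K² + q²)/4 (b(q, K) = -√(q² + K²)/4 = -√(K² + q²)/4)
(-141 + W(-5))²/b(B(-1, 3), -113) = (-141 + (-5)²)²/((-√((-113)² + (2*(-1)*(4 + 3))²)/4)) = (-141 + 25)²/((-√(12769 + (2*(-1)*7)²)/4)) = (-116)²/((-√(12769 + (-14)²)/4)) = 13456/((-√(12769 + 196)/4)) = 13456/((-√12965/4)) = 13456*(-4*√12965/12965) = -53824*√12965/12965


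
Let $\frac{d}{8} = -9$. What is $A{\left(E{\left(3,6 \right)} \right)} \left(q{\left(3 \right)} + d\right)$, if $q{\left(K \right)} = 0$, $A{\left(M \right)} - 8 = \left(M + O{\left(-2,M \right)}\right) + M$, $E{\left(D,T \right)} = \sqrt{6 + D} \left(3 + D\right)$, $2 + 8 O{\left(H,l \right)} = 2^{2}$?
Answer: $-3186$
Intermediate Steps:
$d = -72$ ($d = 8 \left(-9\right) = -72$)
$O{\left(H,l \right)} = \frac{1}{4}$ ($O{\left(H,l \right)} = - \frac{1}{4} + \frac{2^{2}}{8} = - \frac{1}{4} + \frac{1}{8} \cdot 4 = - \frac{1}{4} + \frac{1}{2} = \frac{1}{4}$)
$A{\left(M \right)} = \frac{33}{4} + 2 M$ ($A{\left(M \right)} = 8 + \left(\left(M + \frac{1}{4}\right) + M\right) = 8 + \left(\left(\frac{1}{4} + M\right) + M\right) = 8 + \left(\frac{1}{4} + 2 M\right) = \frac{33}{4} + 2 M$)
$A{\left(E{\left(3,6 \right)} \right)} \left(q{\left(3 \right)} + d\right) = \left(\frac{33}{4} + 2 \sqrt{6 + 3} \left(3 + 3\right)\right) \left(0 - 72\right) = \left(\frac{33}{4} + 2 \sqrt{9} \cdot 6\right) \left(-72\right) = \left(\frac{33}{4} + 2 \cdot 3 \cdot 6\right) \left(-72\right) = \left(\frac{33}{4} + 2 \cdot 18\right) \left(-72\right) = \left(\frac{33}{4} + 36\right) \left(-72\right) = \frac{177}{4} \left(-72\right) = -3186$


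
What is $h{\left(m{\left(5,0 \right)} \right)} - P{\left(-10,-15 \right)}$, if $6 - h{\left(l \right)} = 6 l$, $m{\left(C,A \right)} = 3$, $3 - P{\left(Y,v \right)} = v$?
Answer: $-30$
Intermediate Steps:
$P{\left(Y,v \right)} = 3 - v$
$h{\left(l \right)} = 6 - 6 l$
$h{\left(m{\left(5,0 \right)} \right)} - P{\left(-10,-15 \right)} = \left(6 - 18\right) - \left(3 - -15\right) = \left(6 - 18\right) - \left(3 + 15\right) = -12 - 18 = -30$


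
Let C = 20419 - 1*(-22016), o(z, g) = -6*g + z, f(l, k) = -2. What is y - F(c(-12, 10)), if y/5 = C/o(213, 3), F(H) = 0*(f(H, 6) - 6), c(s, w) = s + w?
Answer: 14145/13 ≈ 1088.1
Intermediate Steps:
o(z, g) = z - 6*g
C = 42435 (C = 20419 + 22016 = 42435)
F(H) = 0 (F(H) = 0*(-2 - 6) = 0*(-8) = 0)
y = 14145/13 (y = 5*(42435/(213 - 6*3)) = 5*(42435/(213 - 18)) = 5*(42435/195) = 5*(42435*(1/195)) = 5*(2829/13) = 14145/13 ≈ 1088.1)
y - F(c(-12, 10)) = 14145/13 - 1*0 = 14145/13 + 0 = 14145/13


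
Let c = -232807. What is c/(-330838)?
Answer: 232807/330838 ≈ 0.70369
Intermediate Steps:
c/(-330838) = -232807/(-330838) = -232807*(-1/330838) = 232807/330838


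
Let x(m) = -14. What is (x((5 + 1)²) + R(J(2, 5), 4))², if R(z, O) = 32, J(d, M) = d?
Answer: 324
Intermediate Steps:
(x((5 + 1)²) + R(J(2, 5), 4))² = (-14 + 32)² = 18² = 324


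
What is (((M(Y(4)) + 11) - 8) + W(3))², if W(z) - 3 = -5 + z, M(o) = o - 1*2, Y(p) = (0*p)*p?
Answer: 4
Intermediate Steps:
Y(p) = 0 (Y(p) = 0*p = 0)
M(o) = -2 + o (M(o) = o - 2 = -2 + o)
W(z) = -2 + z (W(z) = 3 + (-5 + z) = -2 + z)
(((M(Y(4)) + 11) - 8) + W(3))² = ((((-2 + 0) + 11) - 8) + (-2 + 3))² = (((-2 + 11) - 8) + 1)² = ((9 - 8) + 1)² = (1 + 1)² = 2² = 4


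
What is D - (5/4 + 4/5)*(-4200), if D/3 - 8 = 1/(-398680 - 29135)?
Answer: 1231251569/142605 ≈ 8634.0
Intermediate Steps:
D = 3422519/142605 (D = 24 + 3/(-398680 - 29135) = 24 + 3/(-427815) = 24 + 3*(-1/427815) = 24 - 1/142605 = 3422519/142605 ≈ 24.000)
D - (5/4 + 4/5)*(-4200) = 3422519/142605 - (5/4 + 4/5)*(-4200) = 3422519/142605 - 41*(-4200)/20 = 3422519/142605 - 1*(-8610) = 3422519/142605 + 8610 = 1231251569/142605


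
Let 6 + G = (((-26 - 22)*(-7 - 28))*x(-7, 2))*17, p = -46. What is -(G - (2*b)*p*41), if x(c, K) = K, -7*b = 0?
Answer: -57114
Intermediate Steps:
b = 0 (b = -⅐*0 = 0)
G = 57114 (G = -6 + (((-26 - 22)*(-7 - 28))*2)*17 = -6 + (-48*(-35)*2)*17 = -6 + (1680*2)*17 = -6 + 3360*17 = -6 + 57120 = 57114)
-(G - (2*b)*p*41) = -(57114 - (2*0)*(-46)*41) = -(57114 - 0*(-46)*41) = -(57114 - 0*41) = -(57114 - 1*0) = -(57114 + 0) = -1*57114 = -57114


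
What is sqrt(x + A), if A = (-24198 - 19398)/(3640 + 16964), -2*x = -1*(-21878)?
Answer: 2*I*sqrt(8063845858)/1717 ≈ 104.6*I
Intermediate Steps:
x = -10939 (x = -(-1)*(-21878)/2 = -1/2*21878 = -10939)
A = -3633/1717 (A = -43596/20604 = -43596*1/20604 = -3633/1717 ≈ -2.1159)
sqrt(x + A) = sqrt(-10939 - 3633/1717) = sqrt(-18785896/1717) = 2*I*sqrt(8063845858)/1717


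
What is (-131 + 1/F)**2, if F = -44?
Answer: 33235225/1936 ≈ 17167.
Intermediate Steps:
(-131 + 1/F)**2 = (-131 + 1/(-44))**2 = (-131 - 1/44)**2 = (-5765/44)**2 = 33235225/1936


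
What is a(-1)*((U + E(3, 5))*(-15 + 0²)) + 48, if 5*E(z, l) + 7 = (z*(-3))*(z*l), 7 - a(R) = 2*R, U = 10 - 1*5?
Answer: 3207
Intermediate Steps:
U = 5 (U = 10 - 5 = 5)
a(R) = 7 - 2*R
E(z, l) = -7/5 - 3*l*z²/5 (E(z, l) = -7/5 + ((z*(-3))*(z*l))/5 = -7/5 + ((-3*z)*(l*z))/5 = -7/5 + (-3*l*z²)/5 = -7/5 - 3*l*z²/5)
a(-1)*((U + E(3, 5))*(-15 + 0²)) + 48 = (7 - 2*(-1))*((5 + (-7/5 - ⅗*5*3²))*(-15 + 0²)) + 48 = (7 + 2)*((5 + (-7/5 - ⅗*5*9))*(-15 + 0)) + 48 = 9*((5 + (-7/5 - 27))*(-15)) + 48 = 9*((5 - 142/5)*(-15)) + 48 = 9*(-117/5*(-15)) + 48 = 9*351 + 48 = 3159 + 48 = 3207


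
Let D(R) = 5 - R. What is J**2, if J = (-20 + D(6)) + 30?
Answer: 81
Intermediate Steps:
J = 9 (J = (-20 + (5 - 1*6)) + 30 = (-20 + (5 - 6)) + 30 = (-20 - 1) + 30 = -21 + 30 = 9)
J**2 = 9**2 = 81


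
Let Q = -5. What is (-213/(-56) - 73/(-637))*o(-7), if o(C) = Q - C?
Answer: 19967/2548 ≈ 7.8363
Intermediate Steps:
o(C) = -5 - C
(-213/(-56) - 73/(-637))*o(-7) = (-213/(-56) - 73/(-637))*(-5 - 1*(-7)) = (-213*(-1/56) - 73*(-1/637))*(-5 + 7) = (213/56 + 73/637)*2 = (19967/5096)*2 = 19967/2548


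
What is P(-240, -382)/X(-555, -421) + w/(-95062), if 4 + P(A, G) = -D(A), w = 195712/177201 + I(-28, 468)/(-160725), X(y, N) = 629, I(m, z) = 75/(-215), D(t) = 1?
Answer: -38863154424207139/4881849559613580510 ≈ -0.0079607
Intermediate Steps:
I(m, z) = -15/43 (I(m, z) = 75*(-1/215) = -15/43)
w = 90173502641/81644474745 (w = 195712/177201 - 15/43/(-160725) = 195712*(1/177201) - 15/43*(-1/160725) = 195712/177201 + 1/460745 = 90173502641/81644474745 ≈ 1.1045)
P(A, G) = -5 (P(A, G) = -4 - 1*1 = -4 - 1 = -5)
P(-240, -382)/X(-555, -421) + w/(-95062) = -5/629 + (90173502641/81644474745)/(-95062) = -5*1/629 + (90173502641/81644474745)*(-1/95062) = -5/629 - 90173502641/7761287058209190 = -38863154424207139/4881849559613580510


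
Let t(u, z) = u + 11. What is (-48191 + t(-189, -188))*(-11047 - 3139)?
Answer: 686162634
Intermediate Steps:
t(u, z) = 11 + u
(-48191 + t(-189, -188))*(-11047 - 3139) = (-48191 + (11 - 189))*(-11047 - 3139) = (-48191 - 178)*(-14186) = -48369*(-14186) = 686162634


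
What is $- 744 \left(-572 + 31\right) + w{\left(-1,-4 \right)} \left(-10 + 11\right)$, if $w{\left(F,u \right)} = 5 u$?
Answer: $402484$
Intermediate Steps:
$- 744 \left(-572 + 31\right) + w{\left(-1,-4 \right)} \left(-10 + 11\right) = - 744 \left(-572 + 31\right) + 5 \left(-4\right) \left(-10 + 11\right) = \left(-744\right) \left(-541\right) - 20 = 402504 - 20 = 402484$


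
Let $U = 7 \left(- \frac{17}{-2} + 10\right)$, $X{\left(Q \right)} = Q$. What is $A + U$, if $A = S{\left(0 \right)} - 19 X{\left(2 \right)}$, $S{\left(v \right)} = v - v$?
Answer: $\frac{183}{2} \approx 91.5$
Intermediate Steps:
$S{\left(v \right)} = 0$
$U = \frac{259}{2}$ ($U = 7 \left(\left(-17\right) \left(- \frac{1}{2}\right) + 10\right) = 7 \left(\frac{17}{2} + 10\right) = 7 \cdot \frac{37}{2} = \frac{259}{2} \approx 129.5$)
$A = -38$ ($A = 0 - 38 = -38$)
$A + U = -38 + \frac{259}{2} = \frac{183}{2}$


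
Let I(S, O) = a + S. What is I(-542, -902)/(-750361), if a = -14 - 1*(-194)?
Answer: 362/750361 ≈ 0.00048243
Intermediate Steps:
a = 180 (a = -14 + 194 = 180)
I(S, O) = 180 + S
I(-542, -902)/(-750361) = (180 - 542)/(-750361) = -362*(-1/750361) = 362/750361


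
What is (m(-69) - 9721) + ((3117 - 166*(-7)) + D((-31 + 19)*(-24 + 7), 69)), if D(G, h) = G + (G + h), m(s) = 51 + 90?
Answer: -4824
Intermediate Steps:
m(s) = 141
D(G, h) = h + 2*G
(m(-69) - 9721) + ((3117 - 166*(-7)) + D((-31 + 19)*(-24 + 7), 69)) = (141 - 9721) + ((3117 - 166*(-7)) + (69 + 2*((-31 + 19)*(-24 + 7)))) = -9580 + ((3117 + 1162) + (69 + 2*(-12*(-17)))) = -9580 + (4279 + (69 + 2*204)) = -9580 + (4279 + (69 + 408)) = -9580 + (4279 + 477) = -9580 + 4756 = -4824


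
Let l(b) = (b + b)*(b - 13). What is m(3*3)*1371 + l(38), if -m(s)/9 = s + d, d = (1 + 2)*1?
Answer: -146168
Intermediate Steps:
l(b) = 2*b*(-13 + b) (l(b) = (2*b)*(-13 + b) = 2*b*(-13 + b))
d = 3 (d = 3*1 = 3)
m(s) = -27 - 9*s (m(s) = -9*(s + 3) = -9*(3 + s) = -27 - 9*s)
m(3*3)*1371 + l(38) = (-27 - 27*3)*1371 + 2*38*(-13 + 38) = (-27 - 9*9)*1371 + 2*38*25 = (-27 - 81)*1371 + 1900 = -108*1371 + 1900 = -148068 + 1900 = -146168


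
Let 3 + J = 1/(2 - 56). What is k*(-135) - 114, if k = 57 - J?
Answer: -16433/2 ≈ -8216.5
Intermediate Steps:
J = -163/54 (J = -3 + 1/(2 - 56) = -3 + 1/(-54) = -3 - 1/54 = -163/54 ≈ -3.0185)
k = 3241/54 (k = 57 - 1*(-163/54) = 57 + 163/54 = 3241/54 ≈ 60.018)
k*(-135) - 114 = (3241/54)*(-135) - 114 = -16205/2 - 114 = -16433/2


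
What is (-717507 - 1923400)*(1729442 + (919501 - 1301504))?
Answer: -3558461087173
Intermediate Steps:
(-717507 - 1923400)*(1729442 + (919501 - 1301504)) = -2640907*(1729442 - 382003) = -2640907*1347439 = -3558461087173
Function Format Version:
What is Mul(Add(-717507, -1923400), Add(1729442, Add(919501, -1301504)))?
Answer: -3558461087173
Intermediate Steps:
Mul(Add(-717507, -1923400), Add(1729442, Add(919501, -1301504))) = Mul(-2640907, Add(1729442, -382003)) = Mul(-2640907, 1347439) = -3558461087173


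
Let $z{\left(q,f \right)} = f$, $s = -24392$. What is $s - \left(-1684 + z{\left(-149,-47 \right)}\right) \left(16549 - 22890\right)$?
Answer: $-11000663$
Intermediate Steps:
$s - \left(-1684 + z{\left(-149,-47 \right)}\right) \left(16549 - 22890\right) = -24392 - \left(-1684 - 47\right) \left(16549 - 22890\right) = -24392 - \left(-1731\right) \left(-6341\right) = -24392 - 10976271 = -11000663$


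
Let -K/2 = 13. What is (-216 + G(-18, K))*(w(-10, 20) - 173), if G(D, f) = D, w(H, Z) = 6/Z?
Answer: 202059/5 ≈ 40412.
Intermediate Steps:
K = -26 (K = -2*13 = -26)
(-216 + G(-18, K))*(w(-10, 20) - 173) = (-216 - 18)*(6/20 - 173) = -234*(6*(1/20) - 173) = -234*(3/10 - 173) = -234*(-1727/10) = 202059/5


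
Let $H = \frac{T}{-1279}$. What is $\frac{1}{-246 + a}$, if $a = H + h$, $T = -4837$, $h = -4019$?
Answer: $- \frac{1279}{5450098} \approx -0.00023467$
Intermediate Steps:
$H = \frac{4837}{1279}$ ($H = - \frac{4837}{-1279} = \left(-4837\right) \left(- \frac{1}{1279}\right) = \frac{4837}{1279} \approx 3.7819$)
$a = - \frac{5135464}{1279}$ ($a = \frac{4837}{1279} - 4019 = - \frac{5135464}{1279} \approx -4015.2$)
$\frac{1}{-246 + a} = \frac{1}{-246 - \frac{5135464}{1279}} = \frac{1}{- \frac{5450098}{1279}} = - \frac{1279}{5450098}$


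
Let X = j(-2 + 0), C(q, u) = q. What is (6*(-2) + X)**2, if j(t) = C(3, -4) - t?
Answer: 49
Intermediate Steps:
j(t) = 3 - t
X = 5 (X = 3 - (-2 + 0) = 3 - 1*(-2) = 3 + 2 = 5)
(6*(-2) + X)**2 = (6*(-2) + 5)**2 = (-12 + 5)**2 = (-7)**2 = 49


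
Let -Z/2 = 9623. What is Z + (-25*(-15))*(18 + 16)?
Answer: -6496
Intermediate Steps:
Z = -19246 (Z = -2*9623 = -19246)
Z + (-25*(-15))*(18 + 16) = -19246 + (-25*(-15))*(18 + 16) = -19246 + 375*34 = -19246 + 12750 = -6496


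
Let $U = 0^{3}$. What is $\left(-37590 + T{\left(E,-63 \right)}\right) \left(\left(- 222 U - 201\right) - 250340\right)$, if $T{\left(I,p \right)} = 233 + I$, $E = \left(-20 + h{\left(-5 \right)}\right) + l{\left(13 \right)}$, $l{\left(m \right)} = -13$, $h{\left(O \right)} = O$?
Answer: $9368980695$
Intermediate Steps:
$U = 0$
$E = -38$ ($E = \left(-20 - 5\right) - 13 = -25 - 13 = -38$)
$\left(-37590 + T{\left(E,-63 \right)}\right) \left(\left(- 222 U - 201\right) - 250340\right) = \left(-37590 + \left(233 - 38\right)\right) \left(\left(\left(-222\right) 0 - 201\right) - 250340\right) = \left(-37590 + 195\right) \left(\left(0 - 201\right) - 250340\right) = - 37395 \left(-201 - 250340\right) = \left(-37395\right) \left(-250541\right) = 9368980695$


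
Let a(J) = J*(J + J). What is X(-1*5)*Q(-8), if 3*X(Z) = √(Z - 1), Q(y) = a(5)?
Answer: 50*I*√6/3 ≈ 40.825*I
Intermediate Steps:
a(J) = 2*J² (a(J) = J*(2*J) = 2*J²)
Q(y) = 50 (Q(y) = 2*5² = 2*25 = 50)
X(Z) = √(-1 + Z)/3 (X(Z) = √(Z - 1)/3 = √(-1 + Z)/3)
X(-1*5)*Q(-8) = (√(-1 - 1*5)/3)*50 = (√(-1 - 5)/3)*50 = (√(-6)/3)*50 = ((I*√6)/3)*50 = (I*√6/3)*50 = 50*I*√6/3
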